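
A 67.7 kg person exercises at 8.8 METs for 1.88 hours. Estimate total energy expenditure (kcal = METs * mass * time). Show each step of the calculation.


Energy = METs * mass(kg) * time(h)
= 8.8 * 67.7 * 1.88
= 1120.03 kcal

1120.03 kcal


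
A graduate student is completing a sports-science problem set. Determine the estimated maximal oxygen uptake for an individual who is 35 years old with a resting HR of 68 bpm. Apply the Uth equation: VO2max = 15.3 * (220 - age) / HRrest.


HRmax = 220 - 35 = 185
VO2max = 15.3 * (185 / 68)
= 15.3 * 2.7206
= 41.63 mL/kg/min

41.63 mL/kg/min


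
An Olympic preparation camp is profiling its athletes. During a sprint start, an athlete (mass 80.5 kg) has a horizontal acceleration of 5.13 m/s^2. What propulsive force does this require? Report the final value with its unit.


Propulsive force = mass * acceleration
= 80.5 kg * 5.13 m/s^2
= 412.97 N

412.97 N


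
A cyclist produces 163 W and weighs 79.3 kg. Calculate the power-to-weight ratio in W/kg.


P/W = power / mass
= 163 / 79.3
= 2.055 W/kg

2.055 W/kg


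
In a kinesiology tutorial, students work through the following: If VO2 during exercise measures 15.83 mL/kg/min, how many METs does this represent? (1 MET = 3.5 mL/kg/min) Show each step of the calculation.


METs = VO2 / 3.5 = 15.83 / 3.5 = 4.52

4.52 METs


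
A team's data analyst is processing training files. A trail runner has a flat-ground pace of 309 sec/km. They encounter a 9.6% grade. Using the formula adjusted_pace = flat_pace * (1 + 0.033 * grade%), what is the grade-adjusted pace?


Grade factor = 1 + 0.033 * 9.6 = 1.3168
Adjusted = 309 * 1.3168 = 406.89 sec/km

406.89 s/km


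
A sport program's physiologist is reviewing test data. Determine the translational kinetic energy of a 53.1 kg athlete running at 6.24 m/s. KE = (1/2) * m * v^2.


KE = 0.5 * m * v^2
= 0.5 * 53.1 * 6.24^2
= 0.5 * 53.1 * 38.9376
= 1033.79 J

1033.79 J


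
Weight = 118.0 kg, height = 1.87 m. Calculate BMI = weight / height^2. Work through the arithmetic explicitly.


height^2 = 1.87^2 = 3.4969
BMI = 118.0 / 3.4969 = 33.74 kg/m^2

33.74 kg/m^2


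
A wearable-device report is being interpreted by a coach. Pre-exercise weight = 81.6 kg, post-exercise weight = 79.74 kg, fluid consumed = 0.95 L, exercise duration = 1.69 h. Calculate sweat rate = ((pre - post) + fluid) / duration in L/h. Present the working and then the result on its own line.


Weight loss = 81.6 - 79.74 = 1.86 kg (approx L)
Total sweat = 1.86 + 0.95 = 2.81 L
Sweat rate = 2.81 / 1.69 = 1.663 L/h

1.663 L/h


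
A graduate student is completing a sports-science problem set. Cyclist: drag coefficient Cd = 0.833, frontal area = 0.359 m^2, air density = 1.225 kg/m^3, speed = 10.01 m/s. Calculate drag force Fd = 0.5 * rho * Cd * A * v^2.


v^2 = 10.01^2 = 100.2001
Fd = 0.5 * 1.225 * 0.833 * 0.359 * 100.2001
= 18.353 N

18.353 N


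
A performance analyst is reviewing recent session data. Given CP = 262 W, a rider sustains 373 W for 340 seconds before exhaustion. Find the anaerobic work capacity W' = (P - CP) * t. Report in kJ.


Excess power = 373 - 262 = 111 W
Work above CP = 111 * 340 = 37740 J
W' = 37.74 kJ

37.74 kJ


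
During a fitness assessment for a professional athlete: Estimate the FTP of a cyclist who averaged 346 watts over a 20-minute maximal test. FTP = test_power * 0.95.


FTP = 346 * 0.95 = 328.7 W

328.7 W


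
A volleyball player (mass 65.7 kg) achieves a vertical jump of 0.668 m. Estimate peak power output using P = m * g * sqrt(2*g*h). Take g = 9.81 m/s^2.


2 * g * h = 2 * 9.81 * 0.668 = 13.10616
sqrt(13.10616) = 3.620243 m/s
P = 65.7 * 9.81 * 3.620243 = 2333.31 W

2333.31 W


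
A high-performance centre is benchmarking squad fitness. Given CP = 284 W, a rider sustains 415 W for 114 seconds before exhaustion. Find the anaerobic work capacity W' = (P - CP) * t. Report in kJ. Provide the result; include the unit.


Excess power = 415 - 284 = 131 W
Work above CP = 131 * 114 = 14934 J
W' = 14.934 kJ

14.934 kJ


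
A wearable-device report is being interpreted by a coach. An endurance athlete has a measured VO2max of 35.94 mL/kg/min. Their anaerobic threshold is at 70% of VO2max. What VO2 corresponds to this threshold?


Anaerobic threshold VO2 = VO2max * 70%
= 35.94 * 0.7
= 25.16 mL/kg/min

25.16 mL/kg/min


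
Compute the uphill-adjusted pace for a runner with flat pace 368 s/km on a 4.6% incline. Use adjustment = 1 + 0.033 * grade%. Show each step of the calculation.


Adjustment factor = 1 + 0.033 * 4.6 = 1.1518
Grade-adjusted pace = 368 * 1.1518 = 423.86 s/km

423.86 s/km


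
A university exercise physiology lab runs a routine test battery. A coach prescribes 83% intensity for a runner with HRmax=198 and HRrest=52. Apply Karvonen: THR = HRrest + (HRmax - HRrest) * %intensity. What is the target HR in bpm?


Heart rate reserve = 198 - 52 = 146
Intensity fraction = 83 / 100 = 0.83
THR = 52 + 146 * 0.83 = 173.18 bpm

173.18 bpm


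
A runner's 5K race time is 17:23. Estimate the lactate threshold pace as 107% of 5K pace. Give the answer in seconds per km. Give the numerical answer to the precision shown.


Total race time = 17*60 + 23 = 1043 seconds
5K pace = 1043 / 5 = 208.6 sec/km
LT pace = 208.6 * 1.07 = 223.2 sec/km

223.2 s/km


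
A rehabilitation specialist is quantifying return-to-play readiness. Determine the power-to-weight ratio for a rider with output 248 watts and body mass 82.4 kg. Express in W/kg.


P/W = 248 / 82.4 = 3.01 W/kg

3.01 W/kg


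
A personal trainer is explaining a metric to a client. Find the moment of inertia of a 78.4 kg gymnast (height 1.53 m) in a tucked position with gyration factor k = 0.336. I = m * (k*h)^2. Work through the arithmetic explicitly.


Radius of gyration = 0.336 * 1.53 = 0.51408 m
I = 78.4 * 0.51408^2
= 78.4 * 0.264278
= 20.719 kg*m^2

20.719 kg*m^2


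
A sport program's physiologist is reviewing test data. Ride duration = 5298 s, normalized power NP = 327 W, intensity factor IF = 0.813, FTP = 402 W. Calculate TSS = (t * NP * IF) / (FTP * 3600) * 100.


Numerator = 5298 * 327 * 0.813 = 1408478.598
Denominator = 402 * 3600 = 1447200
TSS = 1408478.598 / 1447200 * 100
= 97.32

97.32 TSS


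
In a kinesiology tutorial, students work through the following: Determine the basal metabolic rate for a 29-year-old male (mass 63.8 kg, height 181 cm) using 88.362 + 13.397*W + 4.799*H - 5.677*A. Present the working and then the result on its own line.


BMR = 88.362 + 13.397*63.8 + 4.799*181 - 5.677*29
= 1647.08 kcal/day

1647.08 kcal/day


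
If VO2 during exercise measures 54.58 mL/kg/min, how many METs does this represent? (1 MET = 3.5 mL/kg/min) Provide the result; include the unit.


METs = VO2 / 3.5 = 54.58 / 3.5 = 15.59

15.59 METs


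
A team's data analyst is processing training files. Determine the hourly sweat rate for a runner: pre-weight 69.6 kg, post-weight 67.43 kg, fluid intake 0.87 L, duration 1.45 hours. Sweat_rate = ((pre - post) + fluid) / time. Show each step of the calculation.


Mass lost = 69.6 - 67.43 = 2.17 kg
Add fluid consumed: 2.17 + 0.87 = 3.04 L total sweat
Sweat rate = 3.04 / 1.45 = 2.097 L/h

2.097 L/h


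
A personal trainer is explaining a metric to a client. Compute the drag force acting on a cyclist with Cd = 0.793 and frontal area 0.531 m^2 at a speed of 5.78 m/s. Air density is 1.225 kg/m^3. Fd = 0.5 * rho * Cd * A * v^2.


Step 1: v^2 = 33.4084
Step 2: Fd = 0.5 * 1.225 * 0.793 * 0.531 * 33.4084
= 8.616 N

8.616 N


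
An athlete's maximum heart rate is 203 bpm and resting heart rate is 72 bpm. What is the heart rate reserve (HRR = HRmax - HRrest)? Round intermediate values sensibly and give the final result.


HRR = HRmax - HRrest
= 203 - 72
= 131 bpm

131 bpm


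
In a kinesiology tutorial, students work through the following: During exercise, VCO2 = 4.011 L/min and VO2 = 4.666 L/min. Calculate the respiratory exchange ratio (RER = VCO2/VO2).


RER = VCO2 / VO2
= 4.011 / 4.666
= 0.8596

0.8596


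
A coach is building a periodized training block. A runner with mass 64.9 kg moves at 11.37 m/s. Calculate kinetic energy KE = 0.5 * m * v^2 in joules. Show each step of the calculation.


v^2 = 11.37^2 = 129.2769
KE = 0.5 * 64.9 * 129.2769
= 4195.04 J

4195.04 J


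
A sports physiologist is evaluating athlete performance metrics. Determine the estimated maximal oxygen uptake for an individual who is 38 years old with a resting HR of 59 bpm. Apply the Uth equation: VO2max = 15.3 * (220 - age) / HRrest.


HRmax = 220 - 38 = 182
VO2max = 15.3 * (182 / 59)
= 15.3 * 3.0847
= 47.2 mL/kg/min

47.2 mL/kg/min


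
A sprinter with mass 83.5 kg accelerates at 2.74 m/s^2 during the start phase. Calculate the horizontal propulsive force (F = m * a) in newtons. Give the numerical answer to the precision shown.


F = m * a
= 83.5 * 2.74
= 228.79 N

228.79 N


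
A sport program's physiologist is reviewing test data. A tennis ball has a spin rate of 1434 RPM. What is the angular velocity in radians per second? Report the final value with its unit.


Convert RPM to rad/s: multiply by 2*pi and divide by 60
omega = 1434 * 2 * pi / 60
= 150.168 rad/s

150.168 rad/s


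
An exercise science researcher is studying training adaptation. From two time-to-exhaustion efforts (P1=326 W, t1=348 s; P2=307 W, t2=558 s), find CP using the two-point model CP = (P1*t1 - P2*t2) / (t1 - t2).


Work in trial 1 = 113448 J
Work in trial 2 = 171306 J
Delta work = -57858 J
Delta time = -210 s
CP = -57858 / -210 = 275.51 W

275.51 W


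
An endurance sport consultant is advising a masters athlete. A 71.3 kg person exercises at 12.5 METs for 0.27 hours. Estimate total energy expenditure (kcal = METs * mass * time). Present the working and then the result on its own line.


Energy = METs * mass(kg) * time(h)
= 12.5 * 71.3 * 0.27
= 240.64 kcal

240.64 kcal


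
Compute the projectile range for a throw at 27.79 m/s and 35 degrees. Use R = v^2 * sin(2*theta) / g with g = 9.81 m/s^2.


Two times the angle = 70 degrees
sin(70) = 0.939693
R = 772.2841 * 0.939693 / 9.81 = 73.977 m

73.977 m


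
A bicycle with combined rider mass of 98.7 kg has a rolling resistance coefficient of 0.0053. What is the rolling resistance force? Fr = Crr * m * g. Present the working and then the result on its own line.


Fr = 0.0053 * 98.7 * 9.81
= 0.52311 * 9.81
= 5.132 N

5.132 N


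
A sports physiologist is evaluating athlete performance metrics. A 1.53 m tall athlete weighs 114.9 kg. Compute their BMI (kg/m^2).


height^2 = 2.3409 m^2
BMI = 114.9 / 2.3409 = 49.08 kg/m^2

49.08 kg/m^2


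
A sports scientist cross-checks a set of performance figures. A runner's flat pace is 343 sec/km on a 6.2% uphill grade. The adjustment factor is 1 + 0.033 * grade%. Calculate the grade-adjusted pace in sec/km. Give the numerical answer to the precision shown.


Factor = 1 + 0.033 * 6.2 = 1.2046
Adjusted pace = 343 * 1.2046
= 413.18 sec/km

413.18 s/km


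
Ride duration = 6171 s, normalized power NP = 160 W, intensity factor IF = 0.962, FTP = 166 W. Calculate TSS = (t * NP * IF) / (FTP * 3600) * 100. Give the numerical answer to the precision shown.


Numerator = 6171 * 160 * 0.962 = 949840.32
Denominator = 166 * 3600 = 597600
TSS = 949840.32 / 597600 * 100
= 158.94

158.94 TSS


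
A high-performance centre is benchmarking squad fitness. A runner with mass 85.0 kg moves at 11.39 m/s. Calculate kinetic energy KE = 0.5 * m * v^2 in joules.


v^2 = 11.39^2 = 129.7321
KE = 0.5 * 85.0 * 129.7321
= 5513.61 J

5513.61 J


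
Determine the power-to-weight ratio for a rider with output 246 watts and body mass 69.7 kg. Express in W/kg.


P/W = 246 / 69.7 = 3.529 W/kg

3.529 W/kg


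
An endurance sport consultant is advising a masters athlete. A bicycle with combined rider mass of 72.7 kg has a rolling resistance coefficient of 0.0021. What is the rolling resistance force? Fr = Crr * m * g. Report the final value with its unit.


Fr = 0.0021 * 72.7 * 9.81
= 0.15267 * 9.81
= 1.498 N

1.498 N


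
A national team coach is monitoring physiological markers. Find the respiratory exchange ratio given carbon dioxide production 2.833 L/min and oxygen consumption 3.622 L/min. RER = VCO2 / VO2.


VCO2 = 2.833 L/min
VO2 = 3.622 L/min
RER = 2.833 / 3.622 = 0.7822

0.7822


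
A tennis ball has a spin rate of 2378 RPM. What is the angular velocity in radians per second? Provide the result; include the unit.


Convert RPM to rad/s: multiply by 2*pi and divide by 60
omega = 2378 * 2 * pi / 60
= 249.024 rad/s

249.024 rad/s


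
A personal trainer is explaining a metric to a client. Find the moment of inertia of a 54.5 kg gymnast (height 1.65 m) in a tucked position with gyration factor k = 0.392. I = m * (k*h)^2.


Radius of gyration = 0.392 * 1.65 = 0.6468 m
I = 54.5 * 0.6468^2
= 54.5 * 0.41835
= 22.8 kg*m^2

22.8 kg*m^2


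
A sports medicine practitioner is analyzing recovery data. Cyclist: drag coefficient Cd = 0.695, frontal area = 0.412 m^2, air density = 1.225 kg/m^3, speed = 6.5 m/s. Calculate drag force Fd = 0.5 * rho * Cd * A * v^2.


v^2 = 6.5^2 = 42.25
Fd = 0.5 * 1.225 * 0.695 * 0.412 * 42.25
= 7.41 N

7.41 N


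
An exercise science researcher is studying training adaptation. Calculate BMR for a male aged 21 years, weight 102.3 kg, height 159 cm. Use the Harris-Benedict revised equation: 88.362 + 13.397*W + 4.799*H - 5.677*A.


Substituting values:
W term = 13.397 * 102.3 = 1370.5131
H term = 4.799 * 159 = 763.041
A term = 5.677 * 21 = 119.217
BMR = 2102.7 kcal/day

2102.7 kcal/day


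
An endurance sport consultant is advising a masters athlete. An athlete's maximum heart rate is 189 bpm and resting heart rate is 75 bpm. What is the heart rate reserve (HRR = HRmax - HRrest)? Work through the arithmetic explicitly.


HRR = HRmax - HRrest
= 189 - 75
= 114 bpm

114 bpm


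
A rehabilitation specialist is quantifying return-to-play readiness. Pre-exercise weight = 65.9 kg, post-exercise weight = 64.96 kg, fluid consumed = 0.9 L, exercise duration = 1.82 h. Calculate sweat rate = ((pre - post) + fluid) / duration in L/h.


Weight loss = 65.9 - 64.96 = 0.94 kg (approx L)
Total sweat = 0.94 + 0.9 = 1.84 L
Sweat rate = 1.84 / 1.82 = 1.011 L/h

1.011 L/h


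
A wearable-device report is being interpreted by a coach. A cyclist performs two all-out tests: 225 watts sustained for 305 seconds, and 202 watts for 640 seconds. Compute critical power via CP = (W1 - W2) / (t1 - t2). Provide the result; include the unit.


W1 = P1 * t1 = 225 * 305 = 68625 J
W2 = P2 * t2 = 202 * 640 = 129280 J
CP = (68625 - 129280) / (305 - 640)
= 181.06 W

181.06 W


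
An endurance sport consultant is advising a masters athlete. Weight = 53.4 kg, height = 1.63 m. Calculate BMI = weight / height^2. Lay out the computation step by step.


height^2 = 1.63^2 = 2.6569
BMI = 53.4 / 2.6569 = 20.1 kg/m^2

20.1 kg/m^2


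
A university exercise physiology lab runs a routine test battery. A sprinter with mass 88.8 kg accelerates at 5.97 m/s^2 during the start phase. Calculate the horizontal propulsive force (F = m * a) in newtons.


F = m * a
= 88.8 * 5.97
= 530.14 N

530.14 N


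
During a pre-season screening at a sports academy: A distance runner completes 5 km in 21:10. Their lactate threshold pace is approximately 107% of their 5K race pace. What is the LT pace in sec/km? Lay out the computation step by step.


Convert to seconds: 21 min 10 s = 1270 s
Pace per km = 1270 / 5 = 254.0 s/km
LT pace = 254.0 * 1.07 = 271.78 s/km

271.78 s/km


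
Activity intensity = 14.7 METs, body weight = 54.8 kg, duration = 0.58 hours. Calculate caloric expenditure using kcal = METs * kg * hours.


kcal = 14.7 * 54.8 * 0.58
= 805.56 * 0.58
= 467.22 kcal

467.22 kcal


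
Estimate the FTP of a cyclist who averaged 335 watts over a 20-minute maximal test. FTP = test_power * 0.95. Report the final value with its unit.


FTP = 335 * 0.95 = 318.25 W

318.25 W


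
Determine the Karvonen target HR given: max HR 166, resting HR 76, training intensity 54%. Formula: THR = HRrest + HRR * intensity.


HRR = HRmax - HRrest = 166 - 76 = 90
THR = 76 + 90 * 0.54
= 124.6 bpm

124.6 bpm


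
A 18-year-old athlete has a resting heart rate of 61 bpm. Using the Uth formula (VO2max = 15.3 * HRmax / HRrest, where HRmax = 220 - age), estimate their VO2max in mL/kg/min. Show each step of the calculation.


HRmax = 220 - 18 = 202 bpm
Ratio = HRmax / HRrest = 202 / 61 = 3.3115
VO2max = 15.3 * 3.3115 = 50.67 mL/kg/min

50.67 mL/kg/min


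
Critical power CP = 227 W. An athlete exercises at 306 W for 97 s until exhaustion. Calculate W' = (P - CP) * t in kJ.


P - CP = 306 - 227 = 79 W
W' = 79 * 97 = 7663 J
= 7663 / 1000 = 7.663 kJ

7.663 kJ


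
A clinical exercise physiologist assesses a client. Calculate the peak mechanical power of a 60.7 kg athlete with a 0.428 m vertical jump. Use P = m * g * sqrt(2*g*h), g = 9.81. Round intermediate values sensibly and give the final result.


First, sqrt(2gh) = sqrt(2 * 9.81 * 0.428)
= sqrt(8.39736) = 2.89782 m/s
Power = 60.7 * 9.81 * 2.89782 = 1725.56 W

1725.56 W


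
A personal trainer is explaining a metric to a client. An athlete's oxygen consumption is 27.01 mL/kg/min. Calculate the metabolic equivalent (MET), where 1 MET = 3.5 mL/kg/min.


MET = VO2 / 3.5
= 27.01 / 3.5
= 7.72 METs

7.72 METs


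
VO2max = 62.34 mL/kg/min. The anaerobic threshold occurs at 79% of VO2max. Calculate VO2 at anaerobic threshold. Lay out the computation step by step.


AT fraction = 79 / 100 = 0.79
AT VO2 = 62.34 * 0.79
= 49.25 mL/kg/min

49.25 mL/kg/min


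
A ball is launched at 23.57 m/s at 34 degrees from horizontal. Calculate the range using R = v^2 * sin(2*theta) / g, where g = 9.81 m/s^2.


sin(2 * 34) = sin(68) = 0.927184
v^2 = 23.57^2 = 555.5449
R = 555.5449 * 0.927184 / 9.81
= 52.507 m

52.507 m


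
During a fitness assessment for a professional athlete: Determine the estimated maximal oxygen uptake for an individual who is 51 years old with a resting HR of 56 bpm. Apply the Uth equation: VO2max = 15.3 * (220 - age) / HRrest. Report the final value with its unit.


HRmax = 220 - 51 = 169
VO2max = 15.3 * (169 / 56)
= 15.3 * 3.0179
= 46.17 mL/kg/min

46.17 mL/kg/min


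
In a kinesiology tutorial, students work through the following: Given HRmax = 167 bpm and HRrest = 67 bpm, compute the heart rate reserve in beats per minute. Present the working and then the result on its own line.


Heart rate reserve = maximum HR minus resting HR
HRR = 167 - 67 = 100 bpm

100 bpm


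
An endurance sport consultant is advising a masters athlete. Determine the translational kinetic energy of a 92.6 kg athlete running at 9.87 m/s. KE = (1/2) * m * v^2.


KE = 0.5 * m * v^2
= 0.5 * 92.6 * 9.87^2
= 0.5 * 92.6 * 97.4169
= 4510.4 J

4510.4 J


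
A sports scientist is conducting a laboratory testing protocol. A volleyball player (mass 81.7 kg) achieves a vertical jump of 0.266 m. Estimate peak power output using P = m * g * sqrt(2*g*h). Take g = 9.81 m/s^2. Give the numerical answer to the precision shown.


2 * g * h = 2 * 9.81 * 0.266 = 5.21892
sqrt(5.21892) = 2.284496 m/s
P = 81.7 * 9.81 * 2.284496 = 1830.97 W

1830.97 W


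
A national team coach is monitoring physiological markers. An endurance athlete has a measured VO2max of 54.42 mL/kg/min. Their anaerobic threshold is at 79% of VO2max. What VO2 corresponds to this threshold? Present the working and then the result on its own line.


Anaerobic threshold VO2 = VO2max * 79%
= 54.42 * 0.79
= 42.99 mL/kg/min

42.99 mL/kg/min


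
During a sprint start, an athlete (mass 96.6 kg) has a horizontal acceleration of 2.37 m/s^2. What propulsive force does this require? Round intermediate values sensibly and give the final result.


Propulsive force = mass * acceleration
= 96.6 kg * 2.37 m/s^2
= 228.94 N

228.94 N


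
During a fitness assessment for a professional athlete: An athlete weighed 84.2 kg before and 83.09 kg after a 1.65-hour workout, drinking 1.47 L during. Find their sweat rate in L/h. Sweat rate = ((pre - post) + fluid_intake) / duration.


Body mass change = 1.11 kg
Total sweat loss = 1.11 + 1.47 = 2.58 L
Rate = 2.58 / 1.65 = 1.564 L/h

1.564 L/h


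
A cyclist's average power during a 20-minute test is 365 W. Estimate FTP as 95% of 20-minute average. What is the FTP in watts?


FTP = 20-min power * 0.95
= 365 * 0.95
= 346.75 W

346.75 W


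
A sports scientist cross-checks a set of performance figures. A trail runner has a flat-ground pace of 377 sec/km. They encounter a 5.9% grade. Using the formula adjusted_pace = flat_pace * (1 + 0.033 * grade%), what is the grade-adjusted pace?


Grade factor = 1 + 0.033 * 5.9 = 1.1947
Adjusted = 377 * 1.1947 = 450.4 sec/km

450.4 s/km


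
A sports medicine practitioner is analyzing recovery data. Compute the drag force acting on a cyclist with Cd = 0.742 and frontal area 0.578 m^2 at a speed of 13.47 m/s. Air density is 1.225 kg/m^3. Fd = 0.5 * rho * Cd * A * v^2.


Step 1: v^2 = 181.4409
Step 2: Fd = 0.5 * 1.225 * 0.742 * 0.578 * 181.4409
= 47.662 N

47.662 N


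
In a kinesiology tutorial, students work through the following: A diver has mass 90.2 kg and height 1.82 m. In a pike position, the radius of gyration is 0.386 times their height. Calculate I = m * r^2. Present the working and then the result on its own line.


r = 0.386 * 1.82 = 0.70252 m
I = m * r^2 = 90.2 * 0.493534 = 44.517 kg*m^2

44.517 kg*m^2


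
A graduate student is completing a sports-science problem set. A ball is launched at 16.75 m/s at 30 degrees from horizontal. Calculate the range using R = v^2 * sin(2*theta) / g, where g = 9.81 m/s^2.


sin(2 * 30) = sin(60) = 0.866025
v^2 = 16.75^2 = 280.5625
R = 280.5625 * 0.866025 / 9.81
= 24.768 m

24.768 m


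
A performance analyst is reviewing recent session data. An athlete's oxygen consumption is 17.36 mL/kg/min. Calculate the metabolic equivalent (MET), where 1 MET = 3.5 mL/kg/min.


MET = VO2 / 3.5
= 17.36 / 3.5
= 4.96 METs

4.96 METs


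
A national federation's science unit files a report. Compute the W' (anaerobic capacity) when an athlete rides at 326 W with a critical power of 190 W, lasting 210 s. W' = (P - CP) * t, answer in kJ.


Above-CP power = 136 W
Duration = 210 s
W' = 136 * 210 = 28560 J
Convert: 28560 / 1000 = 28.56 kJ

28.56 kJ


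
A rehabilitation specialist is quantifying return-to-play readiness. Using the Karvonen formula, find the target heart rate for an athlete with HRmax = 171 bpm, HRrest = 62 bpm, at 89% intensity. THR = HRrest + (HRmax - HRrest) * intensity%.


HRR = 171 - 62 = 109
THR = 62 + 109 * 0.89
= 62 + 97.01
= 159.01 bpm

159.01 bpm


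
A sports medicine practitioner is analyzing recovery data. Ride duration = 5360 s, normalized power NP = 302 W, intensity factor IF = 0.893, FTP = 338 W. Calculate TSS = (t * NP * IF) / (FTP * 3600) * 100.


Numerator = 5360 * 302 * 0.893 = 1445516.96
Denominator = 338 * 3600 = 1216800
TSS = 1445516.96 / 1216800 * 100
= 118.8

118.8 TSS


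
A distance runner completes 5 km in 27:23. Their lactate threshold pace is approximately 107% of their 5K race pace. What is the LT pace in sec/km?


Convert to seconds: 27 min 23 s = 1643 s
Pace per km = 1643 / 5 = 328.6 s/km
LT pace = 328.6 * 1.07 = 351.6 s/km

351.6 s/km


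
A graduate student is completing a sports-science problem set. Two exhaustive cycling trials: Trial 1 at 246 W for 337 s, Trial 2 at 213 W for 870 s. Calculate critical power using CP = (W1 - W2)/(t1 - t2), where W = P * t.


W1 = 246 * 337 = 82902 J
W2 = 213 * 870 = 185310 J
CP = (82902 - 185310) / (337 - 870)
= -102408 / -533
= 192.14 W

192.14 W


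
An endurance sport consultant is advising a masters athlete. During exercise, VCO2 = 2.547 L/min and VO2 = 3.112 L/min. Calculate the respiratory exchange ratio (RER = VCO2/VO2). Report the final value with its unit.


RER = VCO2 / VO2
= 2.547 / 3.112
= 0.8184

0.8184


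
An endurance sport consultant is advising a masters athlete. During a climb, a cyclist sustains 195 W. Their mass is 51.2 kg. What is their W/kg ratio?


Power-to-weight = 195 W / 51.2 kg
= 3.809 W/kg

3.809 W/kg


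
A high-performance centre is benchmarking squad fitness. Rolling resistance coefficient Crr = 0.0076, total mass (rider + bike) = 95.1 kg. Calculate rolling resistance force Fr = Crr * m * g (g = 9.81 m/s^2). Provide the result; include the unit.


Fr = Crr * m * g
= 0.0076 * 95.1 * 9.81
= 7.09 N

7.09 N


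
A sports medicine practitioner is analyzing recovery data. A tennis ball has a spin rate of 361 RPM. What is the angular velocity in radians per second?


Convert RPM to rad/s: multiply by 2*pi and divide by 60
omega = 361 * 2 * pi / 60
= 37.804 rad/s

37.804 rad/s


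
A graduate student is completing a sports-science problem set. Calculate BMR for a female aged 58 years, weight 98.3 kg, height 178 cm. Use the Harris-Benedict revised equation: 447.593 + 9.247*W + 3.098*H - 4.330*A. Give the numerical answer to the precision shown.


Substituting values:
W term = 9.247 * 98.3 = 908.9801
H term = 3.098 * 178 = 551.444
A term = 4.330 * 58 = 251.14
BMR = 1656.88 kcal/day

1656.88 kcal/day


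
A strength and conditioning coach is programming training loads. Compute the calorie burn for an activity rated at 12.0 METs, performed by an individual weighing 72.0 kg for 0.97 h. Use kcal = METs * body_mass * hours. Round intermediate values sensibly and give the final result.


Product of METs and mass = 12.0 * 72.0 = 864.0
Total kcal = 864.0 * 0.97 = 838.08 kcal

838.08 kcal


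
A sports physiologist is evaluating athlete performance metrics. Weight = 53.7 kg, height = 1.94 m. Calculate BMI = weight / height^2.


height^2 = 1.94^2 = 3.7636
BMI = 53.7 / 3.7636 = 14.27 kg/m^2

14.27 kg/m^2


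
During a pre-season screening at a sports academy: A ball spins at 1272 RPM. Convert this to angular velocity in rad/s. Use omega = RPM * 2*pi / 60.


omega = 1272 * 2 * pi / 60
= 1272 * 6.28318531 / 60
= 7992.212 / 60
= 133.204 rad/s

133.204 rad/s


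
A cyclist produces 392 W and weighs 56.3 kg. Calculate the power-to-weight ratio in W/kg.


P/W = power / mass
= 392 / 56.3
= 6.963 W/kg

6.963 W/kg


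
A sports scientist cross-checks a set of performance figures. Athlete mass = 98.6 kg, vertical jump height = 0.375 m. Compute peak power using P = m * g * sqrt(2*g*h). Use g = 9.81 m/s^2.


sqrt(2 * 9.81 * 0.375) = sqrt(7.3575) = 2.712471 m/s
P = 98.6 * 9.81 * 2.712471
= 2623.68 W

2623.68 W


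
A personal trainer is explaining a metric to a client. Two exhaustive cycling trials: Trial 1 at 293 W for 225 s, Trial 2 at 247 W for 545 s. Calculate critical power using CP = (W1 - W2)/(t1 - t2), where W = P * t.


W1 = 293 * 225 = 65925 J
W2 = 247 * 545 = 134615 J
CP = (65925 - 134615) / (225 - 545)
= -68690 / -320
= 214.66 W

214.66 W


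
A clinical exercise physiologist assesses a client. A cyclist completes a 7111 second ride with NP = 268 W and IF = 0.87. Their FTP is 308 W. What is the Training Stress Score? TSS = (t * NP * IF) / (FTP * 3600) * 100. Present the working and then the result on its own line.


t * NP * IF = 7111 * 268 * 0.87 = 1658000.76
FTP * 3600 = 1108800
TSS = (1658000.76 / 1108800) * 100 = 149.53

149.53 TSS


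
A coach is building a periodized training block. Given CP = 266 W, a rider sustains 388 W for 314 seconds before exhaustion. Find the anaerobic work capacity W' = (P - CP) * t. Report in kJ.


Excess power = 388 - 266 = 122 W
Work above CP = 122 * 314 = 38308 J
W' = 38.308 kJ

38.308 kJ


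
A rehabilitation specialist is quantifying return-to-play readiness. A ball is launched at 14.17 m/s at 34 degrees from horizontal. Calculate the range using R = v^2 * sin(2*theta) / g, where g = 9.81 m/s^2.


sin(2 * 34) = sin(68) = 0.927184
v^2 = 14.17^2 = 200.7889
R = 200.7889 * 0.927184 / 9.81
= 18.977 m

18.977 m


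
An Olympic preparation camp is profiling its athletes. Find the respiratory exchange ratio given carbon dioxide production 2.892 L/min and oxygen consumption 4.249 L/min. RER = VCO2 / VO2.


VCO2 = 2.892 L/min
VO2 = 4.249 L/min
RER = 2.892 / 4.249 = 0.6806

0.6806


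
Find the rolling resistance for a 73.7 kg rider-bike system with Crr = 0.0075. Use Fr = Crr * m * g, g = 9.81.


m * g = 73.7 * 9.81 = 722.997 N
Fr = 0.0075 * 722.997 = 5.422 N

5.422 N


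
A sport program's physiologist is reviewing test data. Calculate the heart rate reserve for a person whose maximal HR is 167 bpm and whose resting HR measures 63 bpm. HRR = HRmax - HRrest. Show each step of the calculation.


HRmax = 167 bpm
HRrest = 63 bpm
HRR = 167 - 63 = 104 bpm

104 bpm


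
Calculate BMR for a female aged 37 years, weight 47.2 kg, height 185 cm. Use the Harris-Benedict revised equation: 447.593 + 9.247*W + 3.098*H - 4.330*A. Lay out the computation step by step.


Substituting values:
W term = 9.247 * 47.2 = 436.4584
H term = 3.098 * 185 = 573.13
A term = 4.330 * 37 = 160.21
BMR = 1296.97 kcal/day

1296.97 kcal/day


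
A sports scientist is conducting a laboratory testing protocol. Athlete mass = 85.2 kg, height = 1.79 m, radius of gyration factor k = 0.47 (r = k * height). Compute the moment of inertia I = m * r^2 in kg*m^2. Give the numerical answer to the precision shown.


r = k * height = 0.47 * 1.79 = 0.8413 m
r^2 = 0.8413^2 = 0.707786
I = 85.2 * 0.707786 = 60.303 kg*m^2

60.303 kg*m^2


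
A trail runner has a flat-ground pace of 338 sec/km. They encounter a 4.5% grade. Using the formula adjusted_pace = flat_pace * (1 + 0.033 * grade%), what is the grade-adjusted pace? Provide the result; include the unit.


Grade factor = 1 + 0.033 * 4.5 = 1.1485
Adjusted = 338 * 1.1485 = 388.19 sec/km

388.19 s/km


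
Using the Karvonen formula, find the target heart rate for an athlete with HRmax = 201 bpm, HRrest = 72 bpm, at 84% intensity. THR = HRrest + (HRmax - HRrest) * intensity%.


HRR = 201 - 72 = 129
THR = 72 + 129 * 0.84
= 72 + 108.36
= 180.36 bpm

180.36 bpm


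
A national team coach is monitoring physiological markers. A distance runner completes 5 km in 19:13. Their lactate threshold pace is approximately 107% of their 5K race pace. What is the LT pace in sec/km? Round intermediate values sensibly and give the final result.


Convert to seconds: 19 min 13 s = 1153 s
Pace per km = 1153 / 5 = 230.6 s/km
LT pace = 230.6 * 1.07 = 246.74 s/km

246.74 s/km


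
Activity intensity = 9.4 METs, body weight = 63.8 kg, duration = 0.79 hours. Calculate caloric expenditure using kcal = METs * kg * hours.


kcal = 9.4 * 63.8 * 0.79
= 599.72 * 0.79
= 473.78 kcal

473.78 kcal


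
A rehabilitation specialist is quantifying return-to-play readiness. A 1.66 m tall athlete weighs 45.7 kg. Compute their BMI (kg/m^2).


height^2 = 2.7556 m^2
BMI = 45.7 / 2.7556 = 16.58 kg/m^2

16.58 kg/m^2


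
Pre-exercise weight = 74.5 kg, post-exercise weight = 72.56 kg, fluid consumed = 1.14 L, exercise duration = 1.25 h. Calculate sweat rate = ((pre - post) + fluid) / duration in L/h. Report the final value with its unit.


Weight loss = 74.5 - 72.56 = 1.94 kg (approx L)
Total sweat = 1.94 + 1.14 = 3.08 L
Sweat rate = 3.08 / 1.25 = 2.464 L/h

2.464 L/h


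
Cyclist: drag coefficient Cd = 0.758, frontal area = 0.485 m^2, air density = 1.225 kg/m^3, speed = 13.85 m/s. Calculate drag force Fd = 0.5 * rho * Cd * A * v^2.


v^2 = 13.85^2 = 191.8225
Fd = 0.5 * 1.225 * 0.758 * 0.485 * 191.8225
= 43.193 N

43.193 N


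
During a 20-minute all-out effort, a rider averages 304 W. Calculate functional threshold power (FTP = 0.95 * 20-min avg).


FTP = 0.95 * 304
= 288.8 W

288.8 W


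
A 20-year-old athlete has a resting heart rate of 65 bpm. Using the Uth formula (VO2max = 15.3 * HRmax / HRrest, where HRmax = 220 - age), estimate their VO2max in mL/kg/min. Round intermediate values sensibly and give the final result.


HRmax = 220 - 20 = 200 bpm
Ratio = HRmax / HRrest = 200 / 65 = 3.0769
VO2max = 15.3 * 3.0769 = 47.08 mL/kg/min

47.08 mL/kg/min


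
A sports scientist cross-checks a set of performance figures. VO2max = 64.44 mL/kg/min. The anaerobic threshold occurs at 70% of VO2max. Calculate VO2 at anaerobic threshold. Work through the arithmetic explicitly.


AT fraction = 70 / 100 = 0.7
AT VO2 = 64.44 * 0.7
= 45.11 mL/kg/min

45.11 mL/kg/min


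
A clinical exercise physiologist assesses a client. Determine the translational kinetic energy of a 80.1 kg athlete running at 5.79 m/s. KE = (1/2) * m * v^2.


KE = 0.5 * m * v^2
= 0.5 * 80.1 * 5.79^2
= 0.5 * 80.1 * 33.5241
= 1342.64 J

1342.64 J


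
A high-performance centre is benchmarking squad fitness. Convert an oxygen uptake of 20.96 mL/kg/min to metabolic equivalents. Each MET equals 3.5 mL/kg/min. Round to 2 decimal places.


One MET = 3.5 mL/kg/min
Number of METs = 20.96 / 3.5
= 5.99 METs

5.99 METs


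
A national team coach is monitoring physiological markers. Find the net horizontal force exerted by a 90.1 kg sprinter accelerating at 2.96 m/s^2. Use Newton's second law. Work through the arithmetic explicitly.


Newton's second law: F = m * a
F = 90.1 * 2.96 = 266.7 N

266.7 N


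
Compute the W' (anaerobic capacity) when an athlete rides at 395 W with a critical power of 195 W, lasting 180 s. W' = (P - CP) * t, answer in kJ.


Above-CP power = 200 W
Duration = 180 s
W' = 200 * 180 = 36000 J
Convert: 36000 / 1000 = 36.0 kJ

36.0 kJ


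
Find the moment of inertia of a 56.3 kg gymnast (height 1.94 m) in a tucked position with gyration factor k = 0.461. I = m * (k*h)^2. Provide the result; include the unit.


Radius of gyration = 0.461 * 1.94 = 0.89434 m
I = 56.3 * 0.89434^2
= 56.3 * 0.799844
= 45.031 kg*m^2

45.031 kg*m^2


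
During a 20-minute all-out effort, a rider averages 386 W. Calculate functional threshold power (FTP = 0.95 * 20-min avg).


FTP = 0.95 * 386
= 366.7 W

366.7 W


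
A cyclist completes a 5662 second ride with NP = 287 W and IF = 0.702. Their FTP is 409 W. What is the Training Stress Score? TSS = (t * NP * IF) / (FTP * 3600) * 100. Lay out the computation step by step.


t * NP * IF = 5662 * 287 * 0.702 = 1140745.788
FTP * 3600 = 1472400
TSS = (1140745.788 / 1472400) * 100 = 77.48

77.48 TSS


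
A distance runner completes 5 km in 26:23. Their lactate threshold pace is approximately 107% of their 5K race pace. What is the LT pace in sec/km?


Convert to seconds: 26 min 23 s = 1583 s
Pace per km = 1583 / 5 = 316.6 s/km
LT pace = 316.6 * 1.07 = 338.76 s/km

338.76 s/km


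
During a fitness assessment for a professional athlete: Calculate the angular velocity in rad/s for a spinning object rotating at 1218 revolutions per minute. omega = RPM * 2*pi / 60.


omega = RPM * 2*pi / 60
= 1218 * 6.28318531 / 60
= 127.549 rad/s

127.549 rad/s


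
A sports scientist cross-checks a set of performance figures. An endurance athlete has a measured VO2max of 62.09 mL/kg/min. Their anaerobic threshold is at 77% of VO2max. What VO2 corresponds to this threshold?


Anaerobic threshold VO2 = VO2max * 77%
= 62.09 * 0.77
= 47.81 mL/kg/min

47.81 mL/kg/min


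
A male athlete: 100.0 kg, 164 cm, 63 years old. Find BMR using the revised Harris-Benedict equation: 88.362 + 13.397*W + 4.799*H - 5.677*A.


Intercept = 88.362
Weight contribution = 13.397 * 100.0 = 1339.7
Height contribution = 4.799 * 164 = 787.036
Age contribution = 5.677 * 63 = 357.651
BMR = 88.362 + 1339.7 + 787.036 - 357.651
= 1857.45 kcal/day

1857.45 kcal/day


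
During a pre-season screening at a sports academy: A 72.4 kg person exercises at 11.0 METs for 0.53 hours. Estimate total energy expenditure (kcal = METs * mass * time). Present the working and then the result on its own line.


Energy = METs * mass(kg) * time(h)
= 11.0 * 72.4 * 0.53
= 422.09 kcal

422.09 kcal


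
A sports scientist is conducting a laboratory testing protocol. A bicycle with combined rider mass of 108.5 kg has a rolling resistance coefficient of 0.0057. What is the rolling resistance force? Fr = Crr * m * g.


Fr = 0.0057 * 108.5 * 9.81
= 0.61845 * 9.81
= 6.067 N

6.067 N


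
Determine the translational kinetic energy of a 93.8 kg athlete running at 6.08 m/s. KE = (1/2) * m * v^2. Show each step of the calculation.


KE = 0.5 * m * v^2
= 0.5 * 93.8 * 6.08^2
= 0.5 * 93.8 * 36.9664
= 1733.72 J

1733.72 J


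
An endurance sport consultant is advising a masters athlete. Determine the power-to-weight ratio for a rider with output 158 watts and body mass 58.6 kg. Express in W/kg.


P/W = 158 / 58.6 = 2.696 W/kg

2.696 W/kg


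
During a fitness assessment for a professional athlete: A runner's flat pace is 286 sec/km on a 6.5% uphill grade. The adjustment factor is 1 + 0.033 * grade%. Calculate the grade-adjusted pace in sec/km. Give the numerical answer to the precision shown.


Factor = 1 + 0.033 * 6.5 = 1.2145
Adjusted pace = 286 * 1.2145
= 347.35 sec/km

347.35 s/km


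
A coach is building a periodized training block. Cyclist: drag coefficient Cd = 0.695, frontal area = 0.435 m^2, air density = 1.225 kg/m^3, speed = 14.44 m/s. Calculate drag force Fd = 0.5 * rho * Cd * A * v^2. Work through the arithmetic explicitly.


v^2 = 14.44^2 = 208.5136
Fd = 0.5 * 1.225 * 0.695 * 0.435 * 208.5136
= 38.611 N

38.611 N


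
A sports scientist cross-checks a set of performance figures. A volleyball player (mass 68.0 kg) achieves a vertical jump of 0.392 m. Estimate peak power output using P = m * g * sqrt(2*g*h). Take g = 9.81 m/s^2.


2 * g * h = 2 * 9.81 * 0.392 = 7.69104
sqrt(7.69104) = 2.773272 m/s
P = 68.0 * 9.81 * 2.773272 = 1849.99 W

1849.99 W


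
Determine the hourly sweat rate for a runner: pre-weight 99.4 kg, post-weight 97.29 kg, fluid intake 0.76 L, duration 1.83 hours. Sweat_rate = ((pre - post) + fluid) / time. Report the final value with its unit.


Mass lost = 99.4 - 97.29 = 2.11 kg
Add fluid consumed: 2.11 + 0.76 = 2.87 L total sweat
Sweat rate = 2.87 / 1.83 = 1.568 L/h

1.568 L/h


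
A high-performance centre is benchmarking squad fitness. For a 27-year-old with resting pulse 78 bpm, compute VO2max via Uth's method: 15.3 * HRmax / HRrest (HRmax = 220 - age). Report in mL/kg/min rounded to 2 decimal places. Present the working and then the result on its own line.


Step 1: HRmax = 220 - 27 = 193 bpm
Step 2: Ratio = 193 / 78 = 2.4744
Step 3: VO2max = 15.3 * 2.4744 = 37.86 mL/kg/min

37.86 mL/kg/min


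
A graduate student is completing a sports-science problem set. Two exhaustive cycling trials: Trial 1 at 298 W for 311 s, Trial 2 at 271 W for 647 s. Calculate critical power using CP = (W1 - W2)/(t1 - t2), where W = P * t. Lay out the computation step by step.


W1 = 298 * 311 = 92678 J
W2 = 271 * 647 = 175337 J
CP = (92678 - 175337) / (311 - 647)
= -82659 / -336
= 246.01 W

246.01 W


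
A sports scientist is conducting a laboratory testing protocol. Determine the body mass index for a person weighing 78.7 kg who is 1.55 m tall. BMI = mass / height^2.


BMI = mass / height^2
= 78.7 / 1.55^2
= 78.7 / 2.4025
= 32.76 kg/m^2

32.76 kg/m^2


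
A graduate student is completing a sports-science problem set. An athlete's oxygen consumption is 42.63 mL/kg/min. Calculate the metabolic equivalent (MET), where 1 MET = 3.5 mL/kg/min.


MET = VO2 / 3.5
= 42.63 / 3.5
= 12.18 METs

12.18 METs


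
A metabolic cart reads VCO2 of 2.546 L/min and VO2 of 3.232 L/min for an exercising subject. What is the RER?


RER = VCO2 / VO2 = 2.546 / 3.232 = 0.7877

0.7877


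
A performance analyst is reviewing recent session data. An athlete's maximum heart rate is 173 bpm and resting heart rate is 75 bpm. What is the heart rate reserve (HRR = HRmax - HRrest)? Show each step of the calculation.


HRR = HRmax - HRrest
= 173 - 75
= 98 bpm

98 bpm
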